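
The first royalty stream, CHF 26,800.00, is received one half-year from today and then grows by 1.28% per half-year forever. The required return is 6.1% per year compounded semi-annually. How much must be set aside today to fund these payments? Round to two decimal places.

CHF 1,514,124.29

Periodic rate r = 0.061/2 per half-year.
Growing perpetuity (Gordon): PV = PMT₁ / (r − g) = 26,800 / (r − 0.0128) = CHF 1,514,124.29.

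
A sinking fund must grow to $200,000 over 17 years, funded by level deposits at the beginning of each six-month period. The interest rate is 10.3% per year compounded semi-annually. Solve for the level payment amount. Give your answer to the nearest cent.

Level annuity due; solve FV = PMT × [((1+r)^n − 1)/r] × (1+r) for PMT.
Periodic rate r = 0.103/2 per half-year; n is counted in half-years.
With n = 34: PMT = 200,000 / ([((1+r)^n − 1)/r] × (1+r)) = $2,169.74

$2,169.74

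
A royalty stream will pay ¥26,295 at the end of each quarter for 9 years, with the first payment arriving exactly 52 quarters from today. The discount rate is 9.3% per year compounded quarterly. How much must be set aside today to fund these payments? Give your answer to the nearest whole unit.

¥197,130

Ordinary annuity of 36 payments, first payment at period 52.
Periodic rate r = 0.093/4 per quarter; n is counted in quarters.
The ordinary-annuity PV formula values the stream one period before the first payment (period 51); discount that back 51 periods:
PV₀ = 26,295 × [1 − (1+r)^−36] / r × (1+r)^−51 = ¥197,130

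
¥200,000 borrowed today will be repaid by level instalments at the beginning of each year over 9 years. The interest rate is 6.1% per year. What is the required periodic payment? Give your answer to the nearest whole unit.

Level annuity due; solve PV = PMT × [(1 − (1+r)^−n)/r] × (1+r) for PMT.
Periodic rate r = 0.061 per year.
With n = 9: PMT = 200,000 / ([(1 − (1+r)^−n)/r] × (1+r)) = ¥27,835

¥27,835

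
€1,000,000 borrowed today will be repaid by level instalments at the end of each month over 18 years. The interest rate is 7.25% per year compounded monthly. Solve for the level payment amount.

€8,301.72

Level ordinary annuity; solve PV = PMT × [(1 − (1+r)^−n)/r] for PMT.
Periodic rate r = 0.0725/12 per month; n is counted in months.
With n = 216: PMT = 1,000,000 / ([(1 − (1+r)^−n)/r]) = €8,301.72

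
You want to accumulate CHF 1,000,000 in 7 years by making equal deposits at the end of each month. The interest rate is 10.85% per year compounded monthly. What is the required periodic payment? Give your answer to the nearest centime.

Level ordinary annuity; solve FV = PMT × [((1+r)^n − 1)/r] for PMT.
Periodic rate r = 0.1085/12 per month; n is counted in months.
With n = 84: PMT = 1,000,000 / ([((1+r)^n − 1)/r]) = CHF 8,002.00

CHF 8,002.00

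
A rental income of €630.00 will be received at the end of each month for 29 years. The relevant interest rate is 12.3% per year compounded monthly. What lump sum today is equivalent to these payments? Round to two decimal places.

This is an ordinary annuity: 348 payments of €630.00 at the end of each month.
Periodic rate r = 0.123/12 per month; n is counted in months.
PV = PMT × [(1 − (1+r)^−n)/r] = 630 × [1 − (1+r)^−348] / r = €59,695.86

€59,695.86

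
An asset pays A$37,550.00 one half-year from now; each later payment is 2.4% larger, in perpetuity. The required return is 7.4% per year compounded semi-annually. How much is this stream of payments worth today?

A$2,888,461.54

Periodic rate r = 0.074/2 per half-year.
Growing perpetuity (Gordon): PV = PMT₁ / (r − g) = 37,550 / (r − 0.024) = A$2,888,461.54.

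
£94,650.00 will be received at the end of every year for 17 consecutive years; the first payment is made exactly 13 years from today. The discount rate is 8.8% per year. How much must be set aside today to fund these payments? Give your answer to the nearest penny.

Ordinary annuity of 17 payments, first payment at period 13.
Periodic rate r = 0.088 per year.
The ordinary-annuity PV formula values the stream one period before the first payment (period 12); discount that back 12 periods:
PV₀ = 94,650 × [1 − (1+r)^−17] / r × (1+r)^−12 = £297,726.40

£297,726.40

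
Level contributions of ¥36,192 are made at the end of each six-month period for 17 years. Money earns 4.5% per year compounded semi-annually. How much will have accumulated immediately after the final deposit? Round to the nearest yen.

¥1,819,009

This is an ordinary annuity: 34 deposits of ¥36,192 at the end of each six-month period.
Periodic rate r = 0.045/2 per half-year; n is counted in half-years.
FV = PMT × [((1+r)^n − 1)/r] = 36,192 × [(1+r)^34 − 1] / r = ¥1,819,009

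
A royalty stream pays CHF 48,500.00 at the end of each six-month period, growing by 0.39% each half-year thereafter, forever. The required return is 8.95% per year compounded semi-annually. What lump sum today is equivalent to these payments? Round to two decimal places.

CHF 1,187,270.50

Periodic rate r = 0.0895/2 per half-year.
Growing perpetuity (Gordon): PV = PMT₁ / (r − g) = 48,500 / (r − 0.0039) = CHF 1,187,270.50.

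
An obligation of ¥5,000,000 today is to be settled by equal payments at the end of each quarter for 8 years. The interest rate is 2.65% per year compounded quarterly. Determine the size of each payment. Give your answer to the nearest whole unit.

Level ordinary annuity; solve PV = PMT × [(1 − (1+r)^−n)/r] for PMT.
Periodic rate r = 0.0265/4 per quarter; n is counted in quarters.
With n = 32: PMT = 5,000,000 / ([(1 − (1+r)^−n)/r]) = ¥173,912

¥173,912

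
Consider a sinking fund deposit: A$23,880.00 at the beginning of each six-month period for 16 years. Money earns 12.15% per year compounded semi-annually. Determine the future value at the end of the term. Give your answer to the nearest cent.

A$2,335,476.84

This is an annuity due: 32 deposits of A$23,880.00 at the beginning of each six-month period.
Periodic rate r = 0.1215/2 per half-year; n is counted in half-years.
FV = PMT × [((1+r)^n − 1)/r] × (1+r) = 23,880 × [(1+r)^32 − 1] / r × (1+r) = A$2,335,476.84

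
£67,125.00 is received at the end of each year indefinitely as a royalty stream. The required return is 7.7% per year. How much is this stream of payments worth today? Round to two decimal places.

£871,753.25

Periodic rate r = 0.077 per year.
Level perpetuity: PV = PMT / r = 67,125 / (0.077) = £871,753.25.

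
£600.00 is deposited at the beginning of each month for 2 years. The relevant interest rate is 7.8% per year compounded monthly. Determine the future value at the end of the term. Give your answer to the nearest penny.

This is an annuity due: 24 deposits of £600.00 at the beginning of each month.
Periodic rate r = 0.078/12 per month; n is counted in months.
FV = PMT × [((1+r)^n − 1)/r] × (1+r) = 600 × [(1+r)^24 − 1] / r × (1+r) = £15,630.45

£15,630.45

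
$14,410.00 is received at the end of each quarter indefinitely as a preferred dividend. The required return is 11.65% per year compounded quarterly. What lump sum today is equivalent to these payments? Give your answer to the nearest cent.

Periodic rate r = 0.1165/4 per quarter.
Level perpetuity: PV = PMT / r = 14,410 / (0.1165/4) = $494,763.95.

$494,763.95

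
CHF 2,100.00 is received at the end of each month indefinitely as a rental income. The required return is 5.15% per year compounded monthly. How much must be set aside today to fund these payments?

CHF 489,320.39

Periodic rate r = 0.0515/12 per month.
Level perpetuity: PV = PMT / r = 2,100 / (0.0515/12) = CHF 489,320.39.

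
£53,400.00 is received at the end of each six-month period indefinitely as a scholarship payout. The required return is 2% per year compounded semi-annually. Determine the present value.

£5,340,000.00

Periodic rate r = 0.02/2 per half-year.
Level perpetuity: PV = PMT / r = 53,400 / (0.02/2) = £5,340,000.00.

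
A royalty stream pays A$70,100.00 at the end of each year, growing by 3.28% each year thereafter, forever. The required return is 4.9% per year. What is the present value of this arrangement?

A$4,327,160.49

Periodic rate r = 0.049 per year.
Growing perpetuity (Gordon): PV = PMT₁ / (r − g) = 70,100 / (r − 0.0328) = A$4,327,160.49.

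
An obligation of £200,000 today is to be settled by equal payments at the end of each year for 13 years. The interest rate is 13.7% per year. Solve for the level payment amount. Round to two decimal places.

£33,761.07

Level ordinary annuity; solve PV = PMT × [(1 − (1+r)^−n)/r] for PMT.
Periodic rate r = 0.137 per year.
With n = 13: PMT = 200,000 / ([(1 − (1+r)^−n)/r]) = £33,761.07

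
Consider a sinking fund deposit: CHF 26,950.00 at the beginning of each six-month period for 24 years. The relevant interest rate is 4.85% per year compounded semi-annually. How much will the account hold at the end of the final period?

This is an annuity due: 48 deposits of CHF 26,950.00 at the beginning of each six-month period.
Periodic rate r = 0.0485/2 per half-year; n is counted in half-years.
FV = PMT × [((1+r)^n − 1)/r] × (1+r) = 26,950 × [(1+r)^48 − 1] / r × (1+r) = CHF 2,457,047.46

CHF 2,457,047.46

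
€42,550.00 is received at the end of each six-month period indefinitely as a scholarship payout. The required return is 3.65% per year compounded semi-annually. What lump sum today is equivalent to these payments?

€2,331,506.85

Periodic rate r = 0.0365/2 per half-year.
Level perpetuity: PV = PMT / r = 42,550 / (0.0365/2) = €2,331,506.85.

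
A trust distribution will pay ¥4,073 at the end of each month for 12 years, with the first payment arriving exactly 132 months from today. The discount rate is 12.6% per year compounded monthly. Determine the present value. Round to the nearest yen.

Ordinary annuity of 144 payments, first payment at period 132.
Periodic rate r = 0.126/12 per month; n is counted in months.
The ordinary-annuity PV formula values the stream one period before the first payment (period 131); discount that back 131 periods:
PV₀ = 4,073 × [1 − (1+r)^−144] / r × (1+r)^−131 = ¥76,794

¥76,794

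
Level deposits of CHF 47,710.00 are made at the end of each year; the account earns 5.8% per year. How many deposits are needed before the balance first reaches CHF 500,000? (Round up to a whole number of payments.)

9 payments

Periodic rate r = 0.058 per year.
Ordinary annuity FV: 500,000 = 47,710 × [((1+r)^n − 1)/r].
(1+r)^n = 1 + 500,000 × r / 47,710, so n = ln(1 + 500,000·r/47,710) / ln(1+r) = 8.42.
Round up to a whole number of payments: n = 9.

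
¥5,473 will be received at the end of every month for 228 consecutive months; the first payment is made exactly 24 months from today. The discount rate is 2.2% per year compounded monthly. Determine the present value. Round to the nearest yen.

Ordinary annuity of 228 payments, first payment at period 24.
Periodic rate r = 0.022/12 per month; n is counted in months.
The ordinary-annuity PV formula values the stream one period before the first payment (period 23); discount that back 23 periods:
PV₀ = 5,473 × [1 − (1+r)^−228] / r × (1+r)^−23 = ¥977,087

¥977,087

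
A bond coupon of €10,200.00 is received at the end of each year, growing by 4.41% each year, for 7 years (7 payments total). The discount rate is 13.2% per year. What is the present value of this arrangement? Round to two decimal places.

€50,141.63

Periodic rate r = 0.132 per year.
Growing ordinary annuity: PV = PMT₁ × [1 − ((1+g)/(1+r))^n] / (r − g) = 10,200 × [1 − ((1+0.0441)/(1+r))^7] / (r − 0.0441) = €50,141.63.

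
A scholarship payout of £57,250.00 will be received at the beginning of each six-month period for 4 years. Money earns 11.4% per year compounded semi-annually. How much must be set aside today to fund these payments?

This is an annuity due: 8 payments of £57,250.00 at the beginning of each six-month period.
Periodic rate r = 0.114/2 per half-year; n is counted in half-years.
PV = PMT × [(1 − (1+r)^−n)/r] × (1+r) = 57,250 × [1 − (1+r)^−8] / r × (1+r) = £380,277.39

£380,277.39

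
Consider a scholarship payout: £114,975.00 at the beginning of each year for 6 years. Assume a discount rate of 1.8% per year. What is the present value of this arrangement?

This is an annuity due: 6 payments of £114,975.00 at the beginning of each year.
Periodic rate r = 0.018 per year.
PV = PMT × [(1 − (1+r)^−n)/r] × (1+r) = 114,975 × [1 − (1+r)^−6] / r × (1+r) = £660,065.11

£660,065.11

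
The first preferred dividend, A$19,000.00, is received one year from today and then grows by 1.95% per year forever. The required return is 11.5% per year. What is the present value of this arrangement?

Periodic rate r = 0.115 per year.
Growing perpetuity (Gordon): PV = PMT₁ / (r − g) = 19,000 / (r − 0.0195) = A$198,952.88.

A$198,952.88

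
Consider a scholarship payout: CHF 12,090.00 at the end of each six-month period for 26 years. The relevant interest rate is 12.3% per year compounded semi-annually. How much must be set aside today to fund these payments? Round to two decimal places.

This is an ordinary annuity: 52 payments of CHF 12,090.00 at the end of each six-month period.
Periodic rate r = 0.123/2 per half-year; n is counted in half-years.
PV = PMT × [(1 − (1+r)^−n)/r] = 12,090 × [1 − (1+r)^−52] / r = CHF 187,760.44

CHF 187,760.44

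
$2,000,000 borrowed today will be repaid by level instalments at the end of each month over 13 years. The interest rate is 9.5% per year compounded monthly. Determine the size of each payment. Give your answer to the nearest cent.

$22,371.44

Level ordinary annuity; solve PV = PMT × [(1 − (1+r)^−n)/r] for PMT.
Periodic rate r = 0.095/12 per month; n is counted in months.
With n = 156: PMT = 2,000,000 / ([(1 − (1+r)^−n)/r]) = $22,371.44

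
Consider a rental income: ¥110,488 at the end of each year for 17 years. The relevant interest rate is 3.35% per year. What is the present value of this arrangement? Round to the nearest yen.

This is an ordinary annuity: 17 payments of ¥110,488 at the end of each year.
Periodic rate r = 0.0335 per year.
PV = PMT × [(1 − (1+r)^−n)/r] = 110,488 × [1 − (1+r)^−17] / r = ¥1,414,534

¥1,414,534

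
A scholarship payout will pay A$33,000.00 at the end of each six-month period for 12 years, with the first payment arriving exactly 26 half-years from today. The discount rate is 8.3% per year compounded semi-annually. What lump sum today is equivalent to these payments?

A$179,296.25

Ordinary annuity of 24 payments, first payment at period 26.
Periodic rate r = 0.083/2 per half-year; n is counted in half-years.
The ordinary-annuity PV formula values the stream one period before the first payment (period 25); discount that back 25 periods:
PV₀ = 33,000 × [1 − (1+r)^−24] / r × (1+r)^−25 = A$179,296.25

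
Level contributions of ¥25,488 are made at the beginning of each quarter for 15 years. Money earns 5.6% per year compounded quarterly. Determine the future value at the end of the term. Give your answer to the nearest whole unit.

¥2,405,253

This is an annuity due: 60 deposits of ¥25,488 at the beginning of each quarter.
Periodic rate r = 0.056/4 per quarter; n is counted in quarters.
FV = PMT × [((1+r)^n − 1)/r] × (1+r) = 25,488 × [(1+r)^60 − 1] / r × (1+r) = ¥2,405,253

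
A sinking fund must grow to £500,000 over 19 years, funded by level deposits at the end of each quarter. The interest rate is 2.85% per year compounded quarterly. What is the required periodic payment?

Level ordinary annuity; solve FV = PMT × [((1+r)^n − 1)/r] for PMT.
Periodic rate r = 0.0285/4 per quarter; n is counted in quarters.
With n = 76: PMT = 500,000 / ([((1+r)^n − 1)/r]) = £4,980.52

£4,980.52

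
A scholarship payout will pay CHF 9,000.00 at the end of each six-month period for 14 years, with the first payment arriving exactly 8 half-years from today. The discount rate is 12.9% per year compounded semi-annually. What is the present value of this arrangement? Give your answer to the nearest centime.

Ordinary annuity of 28 payments, first payment at period 8.
Periodic rate r = 0.129/2 per half-year; n is counted in half-years.
The ordinary-annuity PV formula values the stream one period before the first payment (period 7); discount that back 7 periods:
PV₀ = 9,000 × [1 − (1+r)^−28] / r × (1+r)^−7 = CHF 74,434.68

CHF 74,434.68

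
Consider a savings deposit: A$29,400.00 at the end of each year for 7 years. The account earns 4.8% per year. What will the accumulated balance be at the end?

A$237,923.15

This is an ordinary annuity: 7 deposits of A$29,400.00 at the end of each year.
Periodic rate r = 0.048 per year.
FV = PMT × [((1+r)^n − 1)/r] = 29,400 × [(1+r)^7 − 1] / r = A$237,923.15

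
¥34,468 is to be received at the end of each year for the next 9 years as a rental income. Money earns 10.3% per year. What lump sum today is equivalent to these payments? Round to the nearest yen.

¥196,157

This is an ordinary annuity: 9 payments of ¥34,468 at the end of each year.
Periodic rate r = 0.103 per year.
PV = PMT × [(1 − (1+r)^−n)/r] = 34,468 × [1 − (1+r)^−9] / r = ¥196,157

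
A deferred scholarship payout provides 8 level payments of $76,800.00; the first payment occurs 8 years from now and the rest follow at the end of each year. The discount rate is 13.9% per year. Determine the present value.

$143,735.90

Ordinary annuity of 8 payments, first payment at period 8.
Periodic rate r = 0.139 per year.
The ordinary-annuity PV formula values the stream one period before the first payment (period 7); discount that back 7 periods:
PV₀ = 76,800 × [1 − (1+r)^−8] / r × (1+r)^−7 = $143,735.90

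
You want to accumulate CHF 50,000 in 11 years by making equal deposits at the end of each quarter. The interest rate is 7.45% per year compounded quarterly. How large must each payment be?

CHF 743.62

Level ordinary annuity; solve FV = PMT × [((1+r)^n − 1)/r] for PMT.
Periodic rate r = 0.0745/4 per quarter; n is counted in quarters.
With n = 44: PMT = 50,000 / ([((1+r)^n − 1)/r]) = CHF 743.62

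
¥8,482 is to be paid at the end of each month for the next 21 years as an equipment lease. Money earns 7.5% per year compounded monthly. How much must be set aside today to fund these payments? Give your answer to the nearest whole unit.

This is an ordinary annuity: 252 payments of ¥8,482 at the end of each month.
Periodic rate r = 0.075/12 per month; n is counted in months.
PV = PMT × [(1 − (1+r)^−n)/r] = 8,482 × [1 − (1+r)^−252] / r = ¥1,074,806

¥1,074,806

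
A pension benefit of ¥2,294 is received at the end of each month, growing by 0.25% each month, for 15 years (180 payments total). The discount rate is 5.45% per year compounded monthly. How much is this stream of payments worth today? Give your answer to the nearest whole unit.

Periodic rate r = 0.0545/12 per month; n is counted in months.
Growing ordinary annuity: PV = PMT₁ × [1 − ((1+g)/(1+r))^n] / (r − g) = 2,294 × [1 − ((1+0.0025)/(1+r))^180] / (r − 0.0025) = ¥344,542.

¥344,542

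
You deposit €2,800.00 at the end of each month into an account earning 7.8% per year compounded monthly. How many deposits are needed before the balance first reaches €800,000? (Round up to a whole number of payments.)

Periodic rate r = 0.078/12 per month; n is counted in months.
Ordinary annuity FV: 800,000 = 2,800 × [((1+r)^n − 1)/r].
(1+r)^n = 1 + 800,000 × r / 2,800, so n = ln(1 + 800,000·r/2,800) / ln(1+r) = 162.04.
Round up to a whole number of payments: n = 163.

163 payments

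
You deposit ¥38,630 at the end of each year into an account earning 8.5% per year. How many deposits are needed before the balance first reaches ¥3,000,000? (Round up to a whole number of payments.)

Periodic rate r = 0.085 per year.
Ordinary annuity FV: 3,000,000 = 38,630 × [((1+r)^n − 1)/r].
(1+r)^n = 1 + 3,000,000 × r / 38,630, so n = ln(1 + 3,000,000·r/38,630) / ln(1+r) = 24.86.
Round up to a whole number of payments: n = 25.

25 payments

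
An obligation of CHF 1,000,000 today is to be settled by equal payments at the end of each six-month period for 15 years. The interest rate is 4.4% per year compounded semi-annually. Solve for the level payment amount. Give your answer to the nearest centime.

CHF 45,887.14

Level ordinary annuity; solve PV = PMT × [(1 − (1+r)^−n)/r] for PMT.
Periodic rate r = 0.044/2 per half-year; n is counted in half-years.
With n = 30: PMT = 1,000,000 / ([(1 − (1+r)^−n)/r]) = CHF 45,887.14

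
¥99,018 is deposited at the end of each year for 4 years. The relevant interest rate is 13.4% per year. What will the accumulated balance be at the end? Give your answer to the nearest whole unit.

¥483,033

This is an ordinary annuity: 4 deposits of ¥99,018 at the end of each year.
Periodic rate r = 0.134 per year.
FV = PMT × [((1+r)^n − 1)/r] = 99,018 × [(1+r)^4 − 1] / r = ¥483,033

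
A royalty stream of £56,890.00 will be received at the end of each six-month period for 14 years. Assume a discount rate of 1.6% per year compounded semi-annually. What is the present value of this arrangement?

£1,422,052.01

This is an ordinary annuity: 28 payments of £56,890.00 at the end of each six-month period.
Periodic rate r = 0.016/2 per half-year; n is counted in half-years.
PV = PMT × [(1 − (1+r)^−n)/r] = 56,890 × [1 − (1+r)^−28] / r = £1,422,052.01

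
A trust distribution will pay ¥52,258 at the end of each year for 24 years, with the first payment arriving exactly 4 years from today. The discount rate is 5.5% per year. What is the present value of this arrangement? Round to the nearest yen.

¥585,298

Ordinary annuity of 24 payments, first payment at period 4.
Periodic rate r = 0.055 per year.
The ordinary-annuity PV formula values the stream one period before the first payment (period 3); discount that back 3 periods:
PV₀ = 52,258 × [1 − (1+r)^−24] / r × (1+r)^−3 = ¥585,298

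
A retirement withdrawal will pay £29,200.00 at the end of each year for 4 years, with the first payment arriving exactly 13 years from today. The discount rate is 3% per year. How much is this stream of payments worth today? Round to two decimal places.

£76,127.26

Ordinary annuity of 4 payments, first payment at period 13.
Periodic rate r = 0.03 per year.
The ordinary-annuity PV formula values the stream one period before the first payment (period 12); discount that back 12 periods:
PV₀ = 29,200 × [1 − (1+r)^−4] / r × (1+r)^−12 = £76,127.26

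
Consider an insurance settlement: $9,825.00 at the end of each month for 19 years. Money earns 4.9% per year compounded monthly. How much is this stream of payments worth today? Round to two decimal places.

This is an ordinary annuity: 228 payments of $9,825.00 at the end of each month.
Periodic rate r = 0.049/12 per month; n is counted in months.
PV = PMT × [(1 − (1+r)^−n)/r] = 9,825 × [1 − (1+r)^−228] / r = $1,455,927.26

$1,455,927.26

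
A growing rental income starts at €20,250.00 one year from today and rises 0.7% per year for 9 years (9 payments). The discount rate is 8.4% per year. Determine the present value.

Periodic rate r = 0.084 per year.
Growing ordinary annuity: PV = PMT₁ × [1 − ((1+g)/(1+r))^n] / (r − g) = 20,250 × [1 − ((1+0.007)/(1+r))^9] / (r − 0.007) = €127,488.04.

€127,488.04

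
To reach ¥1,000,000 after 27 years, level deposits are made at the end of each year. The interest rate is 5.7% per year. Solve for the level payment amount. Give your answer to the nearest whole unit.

Level ordinary annuity; solve FV = PMT × [((1+r)^n − 1)/r] for PMT.
Periodic rate r = 0.057 per year.
With n = 27: PMT = 1,000,000 / ([((1+r)^n − 1)/r]) = ¥16,440

¥16,440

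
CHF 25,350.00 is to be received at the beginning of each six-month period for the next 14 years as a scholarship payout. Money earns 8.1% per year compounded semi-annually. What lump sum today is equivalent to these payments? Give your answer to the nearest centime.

CHF 436,993.45

This is an annuity due: 28 payments of CHF 25,350.00 at the beginning of each six-month period.
Periodic rate r = 0.081/2 per half-year; n is counted in half-years.
PV = PMT × [(1 − (1+r)^−n)/r] × (1+r) = 25,350 × [1 − (1+r)^−28] / r × (1+r) = CHF 436,993.45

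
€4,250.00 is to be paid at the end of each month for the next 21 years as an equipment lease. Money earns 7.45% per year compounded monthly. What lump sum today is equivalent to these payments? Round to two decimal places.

€540,663.81

This is an ordinary annuity: 252 payments of €4,250.00 at the end of each month.
Periodic rate r = 0.0745/12 per month; n is counted in months.
PV = PMT × [(1 − (1+r)^−n)/r] = 4,250 × [1 − (1+r)^−252] / r = €540,663.81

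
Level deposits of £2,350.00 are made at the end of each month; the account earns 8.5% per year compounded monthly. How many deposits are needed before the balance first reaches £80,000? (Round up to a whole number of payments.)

31 payments

Periodic rate r = 0.085/12 per month; n is counted in months.
Ordinary annuity FV: 80,000 = 2,350 × [((1+r)^n − 1)/r].
(1+r)^n = 1 + 80,000 × r / 2,350, so n = ln(1 + 80,000·r/2,350) / ln(1+r) = 30.61.
Round up to a whole number of payments: n = 31.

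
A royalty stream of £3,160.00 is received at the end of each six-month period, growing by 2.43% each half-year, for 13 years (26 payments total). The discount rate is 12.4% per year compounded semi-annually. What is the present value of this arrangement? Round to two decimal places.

Periodic rate r = 0.124/2 per half-year; n is counted in half-years.
Growing ordinary annuity: PV = PMT₁ × [1 − ((1+g)/(1+r))^n] / (r − g) = 3,160 × [1 − ((1+0.0243)/(1+r))^26] / (r − 0.0243) = £51,069.37.

£51,069.37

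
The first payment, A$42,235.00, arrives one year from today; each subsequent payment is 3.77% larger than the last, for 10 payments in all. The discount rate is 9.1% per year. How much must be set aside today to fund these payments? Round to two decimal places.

A$312,208.36

Periodic rate r = 0.091 per year.
Growing ordinary annuity: PV = PMT₁ × [1 − ((1+g)/(1+r))^n] / (r − g) = 42,235 × [1 − ((1+0.0377)/(1+r))^10] / (r − 0.0377) = A$312,208.36.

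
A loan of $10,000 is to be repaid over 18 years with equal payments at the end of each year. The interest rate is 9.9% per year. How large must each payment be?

Level ordinary annuity; solve PV = PMT × [(1 − (1+r)^−n)/r] for PMT.
Periodic rate r = 0.099 per year.
With n = 18: PMT = 10,000 / ([(1 − (1+r)^−n)/r]) = $1,211.49

$1,211.49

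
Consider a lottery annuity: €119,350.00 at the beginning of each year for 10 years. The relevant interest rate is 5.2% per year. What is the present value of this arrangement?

This is an annuity due: 10 payments of €119,350.00 at the beginning of each year.
Periodic rate r = 0.052 per year.
PV = PMT × [(1 − (1+r)^−n)/r] × (1+r) = 119,350 × [1 − (1+r)^−10] / r × (1+r) = €960,163.89

€960,163.89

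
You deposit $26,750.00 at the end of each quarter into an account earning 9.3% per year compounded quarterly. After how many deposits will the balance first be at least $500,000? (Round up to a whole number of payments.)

Periodic rate r = 0.093/4 per quarter; n is counted in quarters.
Ordinary annuity FV: 500,000 = 26,750 × [((1+r)^n − 1)/r].
(1+r)^n = 1 + 500,000 × r / 26,750, so n = ln(1 + 500,000·r/26,750) / ln(1+r) = 15.70.
Round up to a whole number of payments: n = 16.

16 payments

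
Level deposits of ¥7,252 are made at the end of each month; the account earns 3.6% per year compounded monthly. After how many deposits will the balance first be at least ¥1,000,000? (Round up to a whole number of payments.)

116 payments

Periodic rate r = 0.036/12 per month; n is counted in months.
Ordinary annuity FV: 1,000,000 = 7,252 × [((1+r)^n − 1)/r].
(1+r)^n = 1 + 1,000,000 × r / 7,252, so n = ln(1 + 1,000,000·r/7,252) / ln(1+r) = 115.57.
Round up to a whole number of payments: n = 116.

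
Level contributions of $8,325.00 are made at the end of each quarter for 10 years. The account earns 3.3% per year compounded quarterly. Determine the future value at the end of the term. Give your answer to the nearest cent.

This is an ordinary annuity: 40 deposits of $8,325.00 at the end of each quarter.
Periodic rate r = 0.033/4 per quarter; n is counted in quarters.
FV = PMT × [((1+r)^n − 1)/r] = 8,325 × [(1+r)^40 − 1] / r = $392,623.45

$392,623.45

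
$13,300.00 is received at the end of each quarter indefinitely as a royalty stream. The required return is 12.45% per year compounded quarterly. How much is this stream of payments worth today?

Periodic rate r = 0.1245/4 per quarter.
Level perpetuity: PV = PMT / r = 13,300 / (0.1245/4) = $427,309.24.

$427,309.24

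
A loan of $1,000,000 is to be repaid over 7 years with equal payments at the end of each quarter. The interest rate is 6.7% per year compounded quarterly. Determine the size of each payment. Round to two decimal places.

$45,034.46

Level ordinary annuity; solve PV = PMT × [(1 − (1+r)^−n)/r] for PMT.
Periodic rate r = 0.067/4 per quarter; n is counted in quarters.
With n = 28: PMT = 1,000,000 / ([(1 − (1+r)^−n)/r]) = $45,034.46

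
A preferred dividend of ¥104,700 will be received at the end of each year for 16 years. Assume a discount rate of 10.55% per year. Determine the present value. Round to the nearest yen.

This is an ordinary annuity: 16 payments of ¥104,700 at the end of each year.
Periodic rate r = 0.1055 per year.
PV = PMT × [(1 − (1+r)^−n)/r] = 104,700 × [1 − (1+r)^−16] / r = ¥793,004

¥793,004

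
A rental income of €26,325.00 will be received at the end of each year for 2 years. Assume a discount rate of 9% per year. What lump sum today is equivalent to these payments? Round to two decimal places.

€46,308.60

This is an ordinary annuity: 2 payments of €26,325.00 at the end of each year.
Periodic rate r = 0.09 per year.
PV = PMT × [(1 − (1+r)^−n)/r] = 26,325 × [1 − (1+r)^−2] / r = €46,308.60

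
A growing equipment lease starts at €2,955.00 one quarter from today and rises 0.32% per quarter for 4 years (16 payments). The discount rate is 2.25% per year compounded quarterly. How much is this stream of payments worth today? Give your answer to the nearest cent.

Periodic rate r = 0.0225/4 per quarter; n is counted in quarters.
Growing ordinary annuity: PV = PMT₁ × [1 − ((1+g)/(1+r))^n] / (r − g) = 2,955 × [1 − ((1+0.0032)/(1+r))^16] / (r − 0.0032) = €46,174.72.

€46,174.72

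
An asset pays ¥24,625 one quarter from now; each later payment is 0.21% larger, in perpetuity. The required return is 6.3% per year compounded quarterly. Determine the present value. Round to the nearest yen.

¥1,804,029

Periodic rate r = 0.063/4 per quarter.
Growing perpetuity (Gordon): PV = PMT₁ / (r − g) = 24,625 / (r − 0.0021) = ¥1,804,029.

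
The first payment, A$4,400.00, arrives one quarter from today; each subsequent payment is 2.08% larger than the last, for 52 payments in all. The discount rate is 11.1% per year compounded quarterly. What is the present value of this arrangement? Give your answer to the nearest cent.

Periodic rate r = 0.111/4 per quarter; n is counted in quarters.
Growing ordinary annuity: PV = PMT₁ × [1 − ((1+g)/(1+r))^n] / (r − g) = 4,400 × [1 − ((1+0.0208)/(1+r))^52] / (r − 0.0208) = A$188,223.63.

A$188,223.63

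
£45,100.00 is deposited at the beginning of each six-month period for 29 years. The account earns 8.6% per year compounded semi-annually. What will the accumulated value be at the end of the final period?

This is an annuity due: 58 deposits of £45,100.00 at the beginning of each six-month period.
Periodic rate r = 0.086/2 per half-year; n is counted in half-years.
FV = PMT × [((1+r)^n − 1)/r] × (1+r) = 45,100 × [(1+r)^58 − 1] / r × (1+r) = £11,480,318.37

£11,480,318.37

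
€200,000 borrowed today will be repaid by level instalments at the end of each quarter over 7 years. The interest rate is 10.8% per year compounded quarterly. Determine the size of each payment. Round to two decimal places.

Level ordinary annuity; solve PV = PMT × [(1 − (1+r)^−n)/r] for PMT.
Periodic rate r = 0.108/4 per quarter; n is counted in quarters.
With n = 28: PMT = 200,000 / ([(1 − (1+r)^−n)/r]) = €10,271.47

€10,271.47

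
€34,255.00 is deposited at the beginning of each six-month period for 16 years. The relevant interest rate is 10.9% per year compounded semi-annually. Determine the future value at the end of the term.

€2,958,514.89

This is an annuity due: 32 deposits of €34,255.00 at the beginning of each six-month period.
Periodic rate r = 0.109/2 per half-year; n is counted in half-years.
FV = PMT × [((1+r)^n − 1)/r] × (1+r) = 34,255 × [(1+r)^32 − 1] / r × (1+r) = €2,958,514.89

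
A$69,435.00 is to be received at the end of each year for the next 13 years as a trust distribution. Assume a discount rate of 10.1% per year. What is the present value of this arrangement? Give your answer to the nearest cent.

A$490,676.69

This is an ordinary annuity: 13 payments of A$69,435.00 at the end of each year.
Periodic rate r = 0.101 per year.
PV = PMT × [(1 − (1+r)^−n)/r] = 69,435 × [1 − (1+r)^−13] / r = A$490,676.69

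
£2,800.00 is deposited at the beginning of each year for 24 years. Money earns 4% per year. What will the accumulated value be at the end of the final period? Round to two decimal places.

£113,808.54

This is an annuity due: 24 deposits of £2,800.00 at the beginning of each year.
Periodic rate r = 0.04 per year.
FV = PMT × [((1+r)^n − 1)/r] × (1+r) = 2,800 × [(1+r)^24 − 1] / r × (1+r) = £113,808.54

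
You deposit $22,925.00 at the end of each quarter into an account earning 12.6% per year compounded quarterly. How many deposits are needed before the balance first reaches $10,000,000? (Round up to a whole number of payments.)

87 payments

Periodic rate r = 0.126/4 per quarter; n is counted in quarters.
Ordinary annuity FV: 10,000,000 = 22,925 × [((1+r)^n − 1)/r].
(1+r)^n = 1 + 10,000,000 × r / 22,925, so n = ln(1 + 10,000,000·r/22,925) / ln(1+r) = 86.75.
Round up to a whole number of payments: n = 87.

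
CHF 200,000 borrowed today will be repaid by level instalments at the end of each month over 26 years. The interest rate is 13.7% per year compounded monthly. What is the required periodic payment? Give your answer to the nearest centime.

CHF 2,351.43

Level ordinary annuity; solve PV = PMT × [(1 − (1+r)^−n)/r] for PMT.
Periodic rate r = 0.137/12 per month; n is counted in months.
With n = 312: PMT = 200,000 / ([(1 − (1+r)^−n)/r]) = CHF 2,351.43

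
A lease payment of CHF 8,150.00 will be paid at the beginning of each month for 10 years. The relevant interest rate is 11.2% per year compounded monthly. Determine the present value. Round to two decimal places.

This is an annuity due: 120 payments of CHF 8,150.00 at the beginning of each month.
Periodic rate r = 0.112/12 per month; n is counted in months.
PV = PMT × [(1 − (1+r)^−n)/r] × (1+r) = 8,150 × [1 − (1+r)^−120] / r × (1+r) = CHF 592,295.29

CHF 592,295.29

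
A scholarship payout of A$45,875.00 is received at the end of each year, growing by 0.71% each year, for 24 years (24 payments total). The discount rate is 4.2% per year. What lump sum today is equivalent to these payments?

A$734,149.70

Periodic rate r = 0.042 per year.
Growing ordinary annuity: PV = PMT₁ × [1 − ((1+g)/(1+r))^n] / (r − g) = 45,875 × [1 − ((1+0.0071)/(1+r))^24] / (r − 0.0071) = A$734,149.70.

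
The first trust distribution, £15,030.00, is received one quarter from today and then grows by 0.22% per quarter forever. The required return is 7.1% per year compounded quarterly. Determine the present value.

£966,559.49

Periodic rate r = 0.071/4 per quarter.
Growing perpetuity (Gordon): PV = PMT₁ / (r − g) = 15,030 / (r − 0.0022) = £966,559.49.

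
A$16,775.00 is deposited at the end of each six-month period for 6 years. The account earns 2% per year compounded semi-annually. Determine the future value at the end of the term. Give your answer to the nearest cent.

A$212,748.99

This is an ordinary annuity: 12 deposits of A$16,775.00 at the end of each six-month period.
Periodic rate r = 0.02/2 per half-year; n is counted in half-years.
FV = PMT × [((1+r)^n − 1)/r] = 16,775 × [(1+r)^12 − 1] / r = A$212,748.99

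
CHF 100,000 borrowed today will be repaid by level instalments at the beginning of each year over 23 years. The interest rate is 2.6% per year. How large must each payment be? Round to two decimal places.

Level annuity due; solve PV = PMT × [(1 − (1+r)^−n)/r] × (1+r) for PMT.
Periodic rate r = 0.026 per year.
With n = 23: PMT = 100,000 / ([(1 − (1+r)^−n)/r] × (1+r)) = CHF 5,683.51

CHF 5,683.51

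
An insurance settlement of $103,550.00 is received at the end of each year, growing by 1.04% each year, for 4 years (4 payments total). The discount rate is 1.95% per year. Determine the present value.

$400,870.27

Periodic rate r = 0.0195 per year.
Growing ordinary annuity: PV = PMT₁ × [1 − ((1+g)/(1+r))^n] / (r − g) = 103,550 × [1 − ((1+0.0104)/(1+r))^4] / (r − 0.0104) = $400,870.27.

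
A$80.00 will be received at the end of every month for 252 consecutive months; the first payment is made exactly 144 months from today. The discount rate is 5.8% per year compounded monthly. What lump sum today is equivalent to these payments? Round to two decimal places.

Ordinary annuity of 252 payments, first payment at period 144.
Periodic rate r = 0.058/12 per month; n is counted in months.
The ordinary-annuity PV formula values the stream one period before the first payment (period 143); discount that back 143 periods:
PV₀ = 80 × [1 − (1+r)^−252] / r × (1+r)^−143 = A$5,841.75

A$5,841.75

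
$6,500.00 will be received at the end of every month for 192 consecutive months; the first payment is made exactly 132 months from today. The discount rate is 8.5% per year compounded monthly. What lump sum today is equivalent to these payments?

$270,130.10

Ordinary annuity of 192 payments, first payment at period 132.
Periodic rate r = 0.085/12 per month; n is counted in months.
The ordinary-annuity PV formula values the stream one period before the first payment (period 131); discount that back 131 periods:
PV₀ = 6,500 × [1 − (1+r)^−192] / r × (1+r)^−131 = $270,130.10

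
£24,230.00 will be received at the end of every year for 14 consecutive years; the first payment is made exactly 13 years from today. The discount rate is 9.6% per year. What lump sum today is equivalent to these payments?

Ordinary annuity of 14 payments, first payment at period 13.
Periodic rate r = 0.096 per year.
The ordinary-annuity PV formula values the stream one period before the first payment (period 12); discount that back 12 periods:
PV₀ = 24,230 × [1 − (1+r)^−14] / r × (1+r)^−12 = £60,733.42

£60,733.42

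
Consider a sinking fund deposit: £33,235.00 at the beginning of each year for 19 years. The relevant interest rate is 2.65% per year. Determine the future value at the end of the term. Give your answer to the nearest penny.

This is an annuity due: 19 deposits of £33,235.00 at the beginning of each year.
Periodic rate r = 0.0265 per year.
FV = PMT × [((1+r)^n − 1)/r] × (1+r) = 33,235 × [(1+r)^19 − 1] / r × (1+r) = £828,678.47

£828,678.47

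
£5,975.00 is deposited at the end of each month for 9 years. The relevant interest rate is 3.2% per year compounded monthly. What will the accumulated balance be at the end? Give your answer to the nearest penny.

This is an ordinary annuity: 108 deposits of £5,975.00 at the end of each month.
Periodic rate r = 0.032/12 per month; n is counted in months.
FV = PMT × [((1+r)^n − 1)/r] = 5,975 × [(1+r)^108 − 1] / r = £746,679.65

£746,679.65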